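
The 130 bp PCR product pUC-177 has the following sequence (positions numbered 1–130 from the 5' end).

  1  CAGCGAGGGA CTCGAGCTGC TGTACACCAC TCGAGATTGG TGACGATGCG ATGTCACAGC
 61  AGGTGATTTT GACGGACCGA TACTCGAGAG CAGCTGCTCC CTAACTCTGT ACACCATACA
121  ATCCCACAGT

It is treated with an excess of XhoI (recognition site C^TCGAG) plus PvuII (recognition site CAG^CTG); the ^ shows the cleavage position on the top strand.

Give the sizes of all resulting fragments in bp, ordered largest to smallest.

53, 37, 19, 11, 10 bp

XhoI sites (CTCGAG) start at positions 11, 30, 83.
XhoI cuts after the first base of each site, so after positions 11, 30, 83.
The PvuII site (CAGCTG) starts at position 91.
PvuII cuts after base 3 of each site, so after position 93.
Combined cut positions: 11, 30, 83, 93.
Linear molecule, 4 cuts → 5 fragments:
  1–11 → 11 bp
  12–30 → 19 bp
  31–83 → 53 bp
  84–93 → 10 bp
  94–130 → 37 bp
Sorted largest to smallest: 53, 37, 19, 11, 10 bp.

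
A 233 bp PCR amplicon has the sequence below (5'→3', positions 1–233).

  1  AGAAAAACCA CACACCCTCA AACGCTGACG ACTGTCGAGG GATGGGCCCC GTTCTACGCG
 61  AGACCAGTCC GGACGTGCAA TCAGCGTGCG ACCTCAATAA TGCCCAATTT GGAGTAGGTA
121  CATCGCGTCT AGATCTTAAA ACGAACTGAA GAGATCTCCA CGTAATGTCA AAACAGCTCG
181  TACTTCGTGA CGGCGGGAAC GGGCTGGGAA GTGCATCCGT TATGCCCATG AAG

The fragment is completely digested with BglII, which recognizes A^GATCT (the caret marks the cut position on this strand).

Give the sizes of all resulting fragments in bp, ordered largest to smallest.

131, 81, 21 bp

BglII sites (AGATCT) start at positions 131, 152.
BglII cuts after the first base of each site, so after positions 131, 152.
Linear molecule, 2 cuts → 3 fragments:
  1–131 → 131 bp
  132–152 → 21 bp
  153–233 → 81 bp
Sorted largest to smallest: 131, 81, 21 bp.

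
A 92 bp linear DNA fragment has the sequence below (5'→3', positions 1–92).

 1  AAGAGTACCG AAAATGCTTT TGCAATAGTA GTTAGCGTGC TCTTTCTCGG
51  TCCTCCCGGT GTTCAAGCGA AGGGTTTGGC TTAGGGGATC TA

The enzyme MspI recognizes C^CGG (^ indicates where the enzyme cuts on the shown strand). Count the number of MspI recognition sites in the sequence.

CCGG occurs starting at position 56.
MspI cuts at 1 site.

1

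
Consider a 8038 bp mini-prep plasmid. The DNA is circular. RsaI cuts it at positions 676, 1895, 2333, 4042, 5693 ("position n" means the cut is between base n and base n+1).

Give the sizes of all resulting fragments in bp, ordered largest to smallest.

3021, 1709, 1651, 1219, 438 bp

Circular molecule, 5 cuts → 5 fragments:
  1895 − 676 = 1219 bp
  2333 − 1895 = 438 bp
  4042 − 2333 = 1709 bp
  5693 − 4042 = 1651 bp
  wrap: 8038 − 5693 + 676 = 3021 bp
Sorted largest to smallest: 3021, 1709, 1651, 1219, 438 bp.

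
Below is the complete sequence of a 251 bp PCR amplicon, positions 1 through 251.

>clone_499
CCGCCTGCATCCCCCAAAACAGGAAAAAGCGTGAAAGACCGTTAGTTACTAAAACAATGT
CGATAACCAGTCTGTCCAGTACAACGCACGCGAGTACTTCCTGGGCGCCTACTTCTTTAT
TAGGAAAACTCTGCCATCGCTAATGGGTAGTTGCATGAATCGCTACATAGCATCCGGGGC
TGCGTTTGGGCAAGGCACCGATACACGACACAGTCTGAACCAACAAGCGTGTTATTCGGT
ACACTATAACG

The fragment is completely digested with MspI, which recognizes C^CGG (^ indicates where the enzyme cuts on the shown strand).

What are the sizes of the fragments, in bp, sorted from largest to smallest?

The MspI site (CCGG) starts at position 174.
MspI cuts after the first base of each site, so after position 174.
Linear molecule, 1 cut → 2 fragments:
  1–174 → 174 bp
  175–251 → 77 bp
Sorted largest to smallest: 174, 77 bp.

174, 77 bp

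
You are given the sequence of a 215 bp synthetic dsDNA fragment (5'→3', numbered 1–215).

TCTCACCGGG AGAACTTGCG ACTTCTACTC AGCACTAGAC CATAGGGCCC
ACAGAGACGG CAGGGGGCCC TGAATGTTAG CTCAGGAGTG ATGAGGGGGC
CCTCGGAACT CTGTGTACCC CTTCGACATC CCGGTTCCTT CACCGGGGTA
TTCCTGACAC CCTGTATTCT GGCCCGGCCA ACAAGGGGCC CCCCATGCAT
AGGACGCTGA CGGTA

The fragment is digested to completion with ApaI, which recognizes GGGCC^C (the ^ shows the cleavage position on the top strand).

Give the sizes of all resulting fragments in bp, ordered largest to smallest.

ApaI sites (GGGCCC) start at positions 45, 65, 97, 186.
ApaI cuts after base 5 of each site (before the last base), so after positions 49, 69, 101, 190.
Linear molecule, 4 cuts → 5 fragments:
  1–49 → 49 bp
  50–69 → 20 bp
  70–101 → 32 bp
  102–190 → 89 bp
  191–215 → 25 bp
Sorted largest to smallest: 89, 49, 32, 25, 20 bp.

89, 49, 32, 25, 20 bp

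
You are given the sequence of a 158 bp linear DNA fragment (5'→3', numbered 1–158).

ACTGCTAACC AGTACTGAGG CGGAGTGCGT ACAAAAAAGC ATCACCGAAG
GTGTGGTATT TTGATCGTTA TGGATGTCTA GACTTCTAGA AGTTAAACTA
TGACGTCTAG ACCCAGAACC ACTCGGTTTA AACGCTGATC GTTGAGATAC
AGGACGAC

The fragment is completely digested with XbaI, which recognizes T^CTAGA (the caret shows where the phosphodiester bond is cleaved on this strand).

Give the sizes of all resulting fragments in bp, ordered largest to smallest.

77, 52, 21, 8 bp

XbaI sites (TCTAGA) start at positions 77, 85, 106.
XbaI cuts after the first base of each site, so after positions 77, 85, 106.
Linear molecule, 3 cuts → 4 fragments:
  1–77 → 77 bp
  78–85 → 8 bp
  86–106 → 21 bp
  107–158 → 52 bp
Sorted largest to smallest: 77, 52, 21, 8 bp.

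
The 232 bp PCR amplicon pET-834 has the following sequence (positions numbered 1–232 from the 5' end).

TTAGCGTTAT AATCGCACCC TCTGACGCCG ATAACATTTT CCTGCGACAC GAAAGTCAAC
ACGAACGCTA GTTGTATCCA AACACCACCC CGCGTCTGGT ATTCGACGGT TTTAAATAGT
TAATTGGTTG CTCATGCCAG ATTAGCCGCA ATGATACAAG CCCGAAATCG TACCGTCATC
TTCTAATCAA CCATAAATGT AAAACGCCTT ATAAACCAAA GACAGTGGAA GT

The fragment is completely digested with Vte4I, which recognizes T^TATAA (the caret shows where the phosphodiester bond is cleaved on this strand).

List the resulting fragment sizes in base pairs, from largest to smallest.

202, 23, 7 bp

Vte4I sites (TTATAA) start at positions 7, 209.
Vte4I cuts after the first base of each site, so after positions 7, 209.
Linear molecule, 2 cuts → 3 fragments:
  1–7 → 7 bp
  8–209 → 202 bp
  210–232 → 23 bp
Sorted largest to smallest: 202, 23, 7 bp.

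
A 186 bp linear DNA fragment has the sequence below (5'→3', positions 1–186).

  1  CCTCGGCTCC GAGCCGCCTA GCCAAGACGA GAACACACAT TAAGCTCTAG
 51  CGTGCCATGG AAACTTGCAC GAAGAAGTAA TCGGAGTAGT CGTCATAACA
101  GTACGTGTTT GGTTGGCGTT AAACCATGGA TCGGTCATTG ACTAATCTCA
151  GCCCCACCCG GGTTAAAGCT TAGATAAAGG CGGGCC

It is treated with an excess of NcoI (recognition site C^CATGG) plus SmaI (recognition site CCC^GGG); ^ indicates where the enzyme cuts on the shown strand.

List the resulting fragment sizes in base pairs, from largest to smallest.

NcoI sites (CCATGG) start at positions 55, 124.
NcoI cuts after the first base of each site, so after positions 55, 124.
The SmaI site (CCCGGG) starts at position 157.
SmaI cuts after base 3 of each site, so after position 159.
Combined cut positions: 55, 124, 159.
Linear molecule, 3 cuts → 4 fragments:
  1–55 → 55 bp
  56–124 → 69 bp
  125–159 → 35 bp
  160–186 → 27 bp
Sorted largest to smallest: 69, 55, 35, 27 bp.

69, 55, 35, 27 bp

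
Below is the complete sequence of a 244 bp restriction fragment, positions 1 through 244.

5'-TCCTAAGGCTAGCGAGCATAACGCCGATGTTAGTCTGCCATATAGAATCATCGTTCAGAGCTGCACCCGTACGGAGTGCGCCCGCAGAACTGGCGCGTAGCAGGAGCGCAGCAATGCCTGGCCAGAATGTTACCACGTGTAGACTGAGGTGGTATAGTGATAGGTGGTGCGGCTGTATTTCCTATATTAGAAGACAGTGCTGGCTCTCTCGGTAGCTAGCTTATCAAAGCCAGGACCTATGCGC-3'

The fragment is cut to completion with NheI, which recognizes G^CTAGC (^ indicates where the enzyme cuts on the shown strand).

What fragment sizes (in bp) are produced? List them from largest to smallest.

207, 29, 8 bp

NheI sites (GCTAGC) start at positions 8, 215.
NheI cuts after the first base of each site, so after positions 8, 215.
Linear molecule, 2 cuts → 3 fragments:
  1–8 → 8 bp
  9–215 → 207 bp
  216–244 → 29 bp
Sorted largest to smallest: 207, 29, 8 bp.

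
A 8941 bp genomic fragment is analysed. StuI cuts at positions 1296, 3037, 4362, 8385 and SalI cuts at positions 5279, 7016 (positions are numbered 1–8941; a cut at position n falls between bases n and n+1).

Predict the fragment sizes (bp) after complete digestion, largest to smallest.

1741, 1737, 1369, 1325, 1296, 917, 556 bp

Combined cut positions (sorted): 1296, 3037, 4362, 5279, 7016, 8385.
Linear molecule, 6 cuts → 7 fragments:
  1296 − 0 = 1296 bp
  3037 − 1296 = 1741 bp
  4362 − 3037 = 1325 bp
  5279 − 4362 = 917 bp
  7016 − 5279 = 1737 bp
  8385 − 7016 = 1369 bp
  8941 − 8385 = 556 bp
Sorted largest to smallest: 1741, 1737, 1369, 1325, 1296, 917, 556 bp.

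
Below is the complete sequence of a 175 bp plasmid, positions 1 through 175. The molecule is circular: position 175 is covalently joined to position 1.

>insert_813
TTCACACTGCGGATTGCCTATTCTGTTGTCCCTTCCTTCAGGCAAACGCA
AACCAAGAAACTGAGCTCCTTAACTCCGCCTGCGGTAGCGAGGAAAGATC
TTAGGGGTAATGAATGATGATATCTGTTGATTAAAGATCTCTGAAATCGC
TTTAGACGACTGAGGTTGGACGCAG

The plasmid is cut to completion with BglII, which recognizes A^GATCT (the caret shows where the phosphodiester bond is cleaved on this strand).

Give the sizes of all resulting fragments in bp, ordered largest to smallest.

136, 39 bp

BglII sites (AGATCT) start at positions 96, 135.
BglII cuts after the first base of each site, so after positions 96, 135.
Circular molecule, 2 cuts → 2 fragments:
  97–135 → 39 bp
  136–175 then 1–96 → 40 + 96 = 136 bp
Sorted largest to smallest: 136, 39 bp.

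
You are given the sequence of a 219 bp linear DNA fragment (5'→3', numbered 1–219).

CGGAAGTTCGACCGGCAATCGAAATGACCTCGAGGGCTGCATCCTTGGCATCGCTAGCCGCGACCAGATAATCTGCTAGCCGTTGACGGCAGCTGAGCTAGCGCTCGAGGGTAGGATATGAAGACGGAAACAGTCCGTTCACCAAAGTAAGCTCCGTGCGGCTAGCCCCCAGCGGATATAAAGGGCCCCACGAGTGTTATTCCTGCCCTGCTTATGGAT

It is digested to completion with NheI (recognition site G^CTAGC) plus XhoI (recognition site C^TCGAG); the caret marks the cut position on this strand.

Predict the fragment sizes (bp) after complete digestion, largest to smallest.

NheI sites (GCTAGC) start at positions 53, 75, 97, 161.
NheI cuts after the first base of each site, so after positions 53, 75, 97, 161.
XhoI sites (CTCGAG) start at positions 29, 104.
XhoI cuts after the first base of each site, so after positions 29, 104.
Combined cut positions: 29, 53, 75, 97, 104, 161.
Linear molecule, 6 cuts → 7 fragments:
  1–29 → 29 bp
  30–53 → 24 bp
  54–75 → 22 bp
  76–97 → 22 bp
  98–104 → 7 bp
  105–161 → 57 bp
  162–219 → 58 bp
Sorted largest to smallest: 58, 57, 29, 24, 22, 22, 7 bp.

58, 57, 29, 24, 22, 22, 7 bp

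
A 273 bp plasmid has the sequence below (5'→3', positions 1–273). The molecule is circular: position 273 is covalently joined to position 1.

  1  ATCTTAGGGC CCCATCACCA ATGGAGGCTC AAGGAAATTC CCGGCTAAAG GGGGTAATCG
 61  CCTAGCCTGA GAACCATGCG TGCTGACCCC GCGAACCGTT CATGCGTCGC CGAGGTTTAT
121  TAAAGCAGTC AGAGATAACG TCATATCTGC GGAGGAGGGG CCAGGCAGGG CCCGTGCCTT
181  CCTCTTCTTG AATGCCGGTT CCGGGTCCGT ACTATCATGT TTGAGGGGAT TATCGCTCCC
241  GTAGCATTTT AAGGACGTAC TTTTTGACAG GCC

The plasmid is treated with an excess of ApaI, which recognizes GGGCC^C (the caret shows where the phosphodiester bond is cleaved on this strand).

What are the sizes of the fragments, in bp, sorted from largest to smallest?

161, 112 bp

ApaI sites (GGGCCC) start at positions 7, 168.
ApaI cuts after base 5 of each site (before the last base), so after positions 11, 172.
Circular molecule, 2 cuts → 2 fragments:
  12–172 → 161 bp
  173–273 then 1–11 → 101 + 11 = 112 bp
Sorted largest to smallest: 161, 112 bp.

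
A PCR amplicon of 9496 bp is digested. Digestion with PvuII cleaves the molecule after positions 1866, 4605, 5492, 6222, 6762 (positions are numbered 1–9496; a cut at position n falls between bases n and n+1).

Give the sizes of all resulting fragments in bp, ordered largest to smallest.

Linear molecule, 5 cuts → 6 fragments:
  1866 − 0 = 1866 bp
  4605 − 1866 = 2739 bp
  5492 − 4605 = 887 bp
  6222 − 5492 = 730 bp
  6762 − 6222 = 540 bp
  9496 − 6762 = 2734 bp
Sorted largest to smallest: 2739, 2734, 1866, 887, 730, 540 bp.

2739, 2734, 1866, 887, 730, 540 bp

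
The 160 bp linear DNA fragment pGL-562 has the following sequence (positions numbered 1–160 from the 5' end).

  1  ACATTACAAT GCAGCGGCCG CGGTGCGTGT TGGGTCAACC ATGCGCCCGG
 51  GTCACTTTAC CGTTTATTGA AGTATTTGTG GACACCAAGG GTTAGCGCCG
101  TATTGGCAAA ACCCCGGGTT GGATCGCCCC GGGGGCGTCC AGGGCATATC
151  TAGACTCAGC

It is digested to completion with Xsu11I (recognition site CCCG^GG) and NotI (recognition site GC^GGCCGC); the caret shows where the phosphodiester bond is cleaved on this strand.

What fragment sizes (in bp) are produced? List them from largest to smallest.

67, 34, 29, 15, 15 bp

Xsu11I sites (CCCGGG) start at positions 46, 113, 128.
Xsu11I cuts after base 4 of each site, so after positions 49, 116, 131.
The NotI site (GCGGCCGC) starts at position 14.
NotI cuts after base 2 of each site, so after position 15.
Combined cut positions: 15, 49, 116, 131.
Linear molecule, 4 cuts → 5 fragments:
  1–15 → 15 bp
  16–49 → 34 bp
  50–116 → 67 bp
  117–131 → 15 bp
  132–160 → 29 bp
Sorted largest to smallest: 67, 34, 29, 15, 15 bp.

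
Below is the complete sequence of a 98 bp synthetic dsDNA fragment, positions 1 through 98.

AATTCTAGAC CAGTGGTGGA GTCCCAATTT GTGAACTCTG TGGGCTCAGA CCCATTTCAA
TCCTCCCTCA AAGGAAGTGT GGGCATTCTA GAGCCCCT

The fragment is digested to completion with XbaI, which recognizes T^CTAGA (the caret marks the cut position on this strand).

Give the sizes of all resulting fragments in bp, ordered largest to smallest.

83, 11, 4 bp

XbaI sites (TCTAGA) start at positions 4, 87.
XbaI cuts after the first base of each site, so after positions 4, 87.
Linear molecule, 2 cuts → 3 fragments:
  1–4 → 4 bp
  5–87 → 83 bp
  88–98 → 11 bp
Sorted largest to smallest: 83, 11, 4 bp.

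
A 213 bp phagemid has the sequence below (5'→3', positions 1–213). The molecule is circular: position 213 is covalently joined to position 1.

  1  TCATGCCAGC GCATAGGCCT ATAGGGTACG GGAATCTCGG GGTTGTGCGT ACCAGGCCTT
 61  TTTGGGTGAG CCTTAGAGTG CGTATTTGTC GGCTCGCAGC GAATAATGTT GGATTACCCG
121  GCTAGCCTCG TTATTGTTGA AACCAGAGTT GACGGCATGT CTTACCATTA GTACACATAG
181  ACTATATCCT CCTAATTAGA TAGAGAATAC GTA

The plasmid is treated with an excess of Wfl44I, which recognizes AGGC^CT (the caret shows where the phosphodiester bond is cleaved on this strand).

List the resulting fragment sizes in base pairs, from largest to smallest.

174, 39 bp

Wfl44I sites (AGGCCT) start at positions 15, 54.
Wfl44I cuts after base 4 of each site, so after positions 18, 57.
Circular molecule, 2 cuts → 2 fragments:
  19–57 → 39 bp
  58–213 then 1–18 → 156 + 18 = 174 bp
Sorted largest to smallest: 174, 39 bp.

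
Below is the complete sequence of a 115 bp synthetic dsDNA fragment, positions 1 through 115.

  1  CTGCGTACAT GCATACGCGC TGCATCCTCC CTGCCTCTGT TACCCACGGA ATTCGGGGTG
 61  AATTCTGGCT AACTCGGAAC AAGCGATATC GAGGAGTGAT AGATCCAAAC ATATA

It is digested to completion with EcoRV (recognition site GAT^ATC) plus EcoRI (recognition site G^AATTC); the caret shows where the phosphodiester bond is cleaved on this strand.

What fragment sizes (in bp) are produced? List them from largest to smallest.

The EcoRV site (GATATC) starts at position 85.
EcoRV cuts after base 3 of each site, so after position 87.
EcoRI sites (GAATTC) start at positions 49, 60.
EcoRI cuts after the first base of each site, so after positions 49, 60.
Combined cut positions: 49, 60, 87.
Linear molecule, 3 cuts → 4 fragments:
  1–49 → 49 bp
  50–60 → 11 bp
  61–87 → 27 bp
  88–115 → 28 bp
Sorted largest to smallest: 49, 28, 27, 11 bp.

49, 28, 27, 11 bp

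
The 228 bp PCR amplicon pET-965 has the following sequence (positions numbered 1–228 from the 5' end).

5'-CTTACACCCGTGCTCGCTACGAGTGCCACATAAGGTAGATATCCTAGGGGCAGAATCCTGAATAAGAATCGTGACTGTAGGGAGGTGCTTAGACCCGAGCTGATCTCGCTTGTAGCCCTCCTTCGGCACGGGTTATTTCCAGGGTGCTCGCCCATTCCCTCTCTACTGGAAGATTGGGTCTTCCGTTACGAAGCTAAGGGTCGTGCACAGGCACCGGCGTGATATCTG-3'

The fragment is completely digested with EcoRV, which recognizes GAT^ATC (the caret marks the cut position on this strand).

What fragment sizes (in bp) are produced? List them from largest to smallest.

183, 40, 5 bp

EcoRV sites (GATATC) start at positions 38, 221.
EcoRV cuts after base 3 of each site, so after positions 40, 223.
Linear molecule, 2 cuts → 3 fragments:
  1–40 → 40 bp
  41–223 → 183 bp
  224–228 → 5 bp
Sorted largest to smallest: 183, 40, 5 bp.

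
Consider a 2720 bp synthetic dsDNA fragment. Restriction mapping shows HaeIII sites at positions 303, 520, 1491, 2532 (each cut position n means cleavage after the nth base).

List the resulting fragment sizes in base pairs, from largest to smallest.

1041, 971, 303, 217, 188 bp

Linear molecule, 4 cuts → 5 fragments:
  303 − 0 = 303 bp
  520 − 303 = 217 bp
  1491 − 520 = 971 bp
  2532 − 1491 = 1041 bp
  2720 − 2532 = 188 bp
Sorted largest to smallest: 1041, 971, 303, 217, 188 bp.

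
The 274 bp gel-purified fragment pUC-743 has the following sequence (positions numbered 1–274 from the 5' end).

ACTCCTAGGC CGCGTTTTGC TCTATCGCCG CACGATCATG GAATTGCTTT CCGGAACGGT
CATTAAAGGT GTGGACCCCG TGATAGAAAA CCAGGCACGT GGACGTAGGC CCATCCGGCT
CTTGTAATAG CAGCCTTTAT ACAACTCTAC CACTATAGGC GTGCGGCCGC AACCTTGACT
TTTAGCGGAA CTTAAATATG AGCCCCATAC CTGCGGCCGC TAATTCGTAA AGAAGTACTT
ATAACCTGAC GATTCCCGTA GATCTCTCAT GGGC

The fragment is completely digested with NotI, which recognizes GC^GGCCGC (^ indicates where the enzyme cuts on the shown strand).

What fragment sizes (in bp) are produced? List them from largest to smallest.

NotI sites (GCGGCCGC) start at positions 163, 213.
NotI cuts after base 2 of each site, so after positions 164, 214.
Linear molecule, 2 cuts → 3 fragments:
  1–164 → 164 bp
  165–214 → 50 bp
  215–274 → 60 bp
Sorted largest to smallest: 164, 60, 50 bp.

164, 60, 50 bp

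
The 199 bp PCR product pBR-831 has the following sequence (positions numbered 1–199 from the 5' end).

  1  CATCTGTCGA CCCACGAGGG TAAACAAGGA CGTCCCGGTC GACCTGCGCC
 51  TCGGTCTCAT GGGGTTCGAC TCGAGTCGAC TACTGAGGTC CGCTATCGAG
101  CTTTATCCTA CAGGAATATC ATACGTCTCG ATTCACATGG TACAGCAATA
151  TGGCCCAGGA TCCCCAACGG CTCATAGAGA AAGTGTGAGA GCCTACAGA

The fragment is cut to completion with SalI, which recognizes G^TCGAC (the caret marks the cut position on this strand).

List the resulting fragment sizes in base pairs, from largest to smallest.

SalI sites (GTCGAC) start at positions 6, 38, 75.
SalI cuts after the first base of each site, so after positions 6, 38, 75.
Linear molecule, 3 cuts → 4 fragments:
  1–6 → 6 bp
  7–38 → 32 bp
  39–75 → 37 bp
  76–199 → 124 bp
Sorted largest to smallest: 124, 37, 32, 6 bp.

124, 37, 32, 6 bp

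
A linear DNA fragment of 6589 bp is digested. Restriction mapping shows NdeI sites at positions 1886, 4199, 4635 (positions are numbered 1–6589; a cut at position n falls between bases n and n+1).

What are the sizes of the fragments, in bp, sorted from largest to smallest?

Linear molecule, 3 cuts → 4 fragments:
  1886 − 0 = 1886 bp
  4199 − 1886 = 2313 bp
  4635 − 4199 = 436 bp
  6589 − 4635 = 1954 bp
Sorted largest to smallest: 2313, 1954, 1886, 436 bp.

2313, 1954, 1886, 436 bp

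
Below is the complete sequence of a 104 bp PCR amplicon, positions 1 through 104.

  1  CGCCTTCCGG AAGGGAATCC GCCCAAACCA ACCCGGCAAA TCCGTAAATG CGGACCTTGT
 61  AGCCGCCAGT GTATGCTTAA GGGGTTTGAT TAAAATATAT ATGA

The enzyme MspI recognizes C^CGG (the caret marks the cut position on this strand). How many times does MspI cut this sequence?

2

CCGG occurs starting at positions 7, 33.
MspI cuts at 2 sites.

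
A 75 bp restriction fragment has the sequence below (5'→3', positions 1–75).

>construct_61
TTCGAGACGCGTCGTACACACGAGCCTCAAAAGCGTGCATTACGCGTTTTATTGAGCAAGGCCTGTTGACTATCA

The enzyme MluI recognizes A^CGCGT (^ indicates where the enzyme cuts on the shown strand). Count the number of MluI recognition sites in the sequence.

2

ACGCGT occurs starting at positions 7, 42.
MluI cuts at 2 sites.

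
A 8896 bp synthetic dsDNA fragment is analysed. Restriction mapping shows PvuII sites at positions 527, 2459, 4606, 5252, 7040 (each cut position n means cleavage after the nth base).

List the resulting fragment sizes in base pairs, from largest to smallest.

2147, 1932, 1856, 1788, 646, 527 bp

Linear molecule, 5 cuts → 6 fragments:
  527 − 0 = 527 bp
  2459 − 527 = 1932 bp
  4606 − 2459 = 2147 bp
  5252 − 4606 = 646 bp
  7040 − 5252 = 1788 bp
  8896 − 7040 = 1856 bp
Sorted largest to smallest: 2147, 1932, 1856, 1788, 646, 527 bp.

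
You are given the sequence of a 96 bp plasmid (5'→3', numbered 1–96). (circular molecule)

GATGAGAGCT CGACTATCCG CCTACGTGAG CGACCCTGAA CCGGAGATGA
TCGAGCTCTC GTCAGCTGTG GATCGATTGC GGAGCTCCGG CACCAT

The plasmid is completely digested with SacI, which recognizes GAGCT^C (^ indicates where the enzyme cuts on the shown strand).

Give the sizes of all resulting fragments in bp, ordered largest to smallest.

47, 29, 20 bp

SacI sites (GAGCTC) start at positions 6, 53, 82.
SacI cuts after base 5 of each site (before the last base), so after positions 10, 57, 86.
Circular molecule, 3 cuts → 3 fragments:
  11–57 → 47 bp
  58–86 → 29 bp
  87–96 then 1–10 → 10 + 10 = 20 bp
Sorted largest to smallest: 47, 29, 20 bp.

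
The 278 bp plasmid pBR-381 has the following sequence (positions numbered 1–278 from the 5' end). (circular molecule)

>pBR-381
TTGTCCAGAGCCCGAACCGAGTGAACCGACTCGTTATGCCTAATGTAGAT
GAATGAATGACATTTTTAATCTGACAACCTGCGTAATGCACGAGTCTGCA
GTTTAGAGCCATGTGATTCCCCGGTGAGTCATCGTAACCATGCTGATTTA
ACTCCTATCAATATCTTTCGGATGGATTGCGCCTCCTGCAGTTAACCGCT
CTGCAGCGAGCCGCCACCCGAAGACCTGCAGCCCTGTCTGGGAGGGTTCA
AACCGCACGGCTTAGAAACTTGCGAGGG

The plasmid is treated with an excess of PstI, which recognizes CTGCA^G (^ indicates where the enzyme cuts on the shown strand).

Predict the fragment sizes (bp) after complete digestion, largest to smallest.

PstI sites (CTGCAG) start at positions 96, 186, 201, 226.
PstI cuts after base 5 of each site (before the last base), so after positions 100, 190, 205, 230.
Circular molecule, 4 cuts → 4 fragments:
  101–190 → 90 bp
  191–205 → 15 bp
  206–230 → 25 bp
  231–278 then 1–100 → 48 + 100 = 148 bp
Sorted largest to smallest: 148, 90, 25, 15 bp.

148, 90, 25, 15 bp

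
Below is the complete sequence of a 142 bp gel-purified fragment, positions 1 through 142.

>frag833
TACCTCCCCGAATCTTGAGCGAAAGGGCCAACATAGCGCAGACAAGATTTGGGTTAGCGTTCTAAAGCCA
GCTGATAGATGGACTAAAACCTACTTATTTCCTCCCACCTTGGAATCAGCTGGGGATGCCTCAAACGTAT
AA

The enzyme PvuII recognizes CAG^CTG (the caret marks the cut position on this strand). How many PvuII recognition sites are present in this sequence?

CAGCTG occurs starting at positions 69, 117.
PvuII cuts at 2 sites.

2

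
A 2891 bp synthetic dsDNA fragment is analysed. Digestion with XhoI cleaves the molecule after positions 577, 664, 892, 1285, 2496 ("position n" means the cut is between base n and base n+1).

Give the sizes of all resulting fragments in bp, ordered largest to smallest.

1211, 577, 395, 393, 228, 87 bp

Linear molecule, 5 cuts → 6 fragments:
  577 − 0 = 577 bp
  664 − 577 = 87 bp
  892 − 664 = 228 bp
  1285 − 892 = 393 bp
  2496 − 1285 = 1211 bp
  2891 − 2496 = 395 bp
Sorted largest to smallest: 1211, 577, 395, 393, 228, 87 bp.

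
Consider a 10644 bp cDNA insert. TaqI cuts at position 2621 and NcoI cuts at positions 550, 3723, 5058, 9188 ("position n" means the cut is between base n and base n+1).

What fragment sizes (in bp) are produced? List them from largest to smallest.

Combined cut positions (sorted): 550, 2621, 3723, 5058, 9188.
Linear molecule, 5 cuts → 6 fragments:
  550 − 0 = 550 bp
  2621 − 550 = 2071 bp
  3723 − 2621 = 1102 bp
  5058 − 3723 = 1335 bp
  9188 − 5058 = 4130 bp
  10644 − 9188 = 1456 bp
Sorted largest to smallest: 4130, 2071, 1456, 1335, 1102, 550 bp.

4130, 2071, 1456, 1335, 1102, 550 bp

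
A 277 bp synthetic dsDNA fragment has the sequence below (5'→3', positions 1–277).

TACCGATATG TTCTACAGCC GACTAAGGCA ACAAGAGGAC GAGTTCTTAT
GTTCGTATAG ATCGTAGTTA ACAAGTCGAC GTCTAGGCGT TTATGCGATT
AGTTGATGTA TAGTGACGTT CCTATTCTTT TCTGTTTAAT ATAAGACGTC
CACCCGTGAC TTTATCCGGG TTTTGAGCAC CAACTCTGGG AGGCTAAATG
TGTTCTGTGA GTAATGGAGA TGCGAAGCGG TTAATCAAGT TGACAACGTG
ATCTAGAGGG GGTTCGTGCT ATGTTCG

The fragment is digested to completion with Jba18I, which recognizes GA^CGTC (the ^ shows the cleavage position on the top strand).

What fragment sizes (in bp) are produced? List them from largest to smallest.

Jba18I sites (GACGTC) start at positions 78, 145.
Jba18I cuts after base 2 of each site, so after positions 79, 146.
Linear molecule, 2 cuts → 3 fragments:
  1–79 → 79 bp
  80–146 → 67 bp
  147–277 → 131 bp
Sorted largest to smallest: 131, 79, 67 bp.

131, 79, 67 bp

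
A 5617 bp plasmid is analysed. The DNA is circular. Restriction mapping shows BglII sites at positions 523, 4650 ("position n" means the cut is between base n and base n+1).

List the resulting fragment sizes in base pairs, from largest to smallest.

4127, 1490 bp

Circular molecule, 2 cuts → 2 fragments:
  4650 − 523 = 4127 bp
  wrap: 5617 − 4650 + 523 = 1490 bp
Sorted largest to smallest: 4127, 1490 bp.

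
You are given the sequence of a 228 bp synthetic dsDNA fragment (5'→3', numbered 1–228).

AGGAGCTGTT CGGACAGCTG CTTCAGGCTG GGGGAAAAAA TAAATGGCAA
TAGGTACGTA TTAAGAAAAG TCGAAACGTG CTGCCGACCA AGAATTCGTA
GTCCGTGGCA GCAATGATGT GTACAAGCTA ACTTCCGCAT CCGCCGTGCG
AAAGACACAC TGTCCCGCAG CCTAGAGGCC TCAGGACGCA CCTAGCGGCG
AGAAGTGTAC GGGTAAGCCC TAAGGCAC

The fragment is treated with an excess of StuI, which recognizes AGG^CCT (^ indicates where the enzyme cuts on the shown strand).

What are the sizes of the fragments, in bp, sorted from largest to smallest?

The StuI site (AGGCCT) starts at position 176.
StuI cuts after base 3 of each site, so after position 178.
Linear molecule, 1 cut → 2 fragments:
  1–178 → 178 bp
  179–228 → 50 bp
Sorted largest to smallest: 178, 50 bp.

178, 50 bp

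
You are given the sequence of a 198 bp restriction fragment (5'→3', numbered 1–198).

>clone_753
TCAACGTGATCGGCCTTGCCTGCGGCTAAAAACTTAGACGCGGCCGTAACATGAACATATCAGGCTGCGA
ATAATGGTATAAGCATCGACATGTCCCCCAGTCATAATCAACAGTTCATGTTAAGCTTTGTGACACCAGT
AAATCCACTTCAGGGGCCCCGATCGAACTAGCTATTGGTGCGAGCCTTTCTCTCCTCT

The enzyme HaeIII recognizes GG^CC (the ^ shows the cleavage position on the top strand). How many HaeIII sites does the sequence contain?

GGCC occurs starting at positions 12, 42, 155.
HaeIII cuts at 3 sites.

3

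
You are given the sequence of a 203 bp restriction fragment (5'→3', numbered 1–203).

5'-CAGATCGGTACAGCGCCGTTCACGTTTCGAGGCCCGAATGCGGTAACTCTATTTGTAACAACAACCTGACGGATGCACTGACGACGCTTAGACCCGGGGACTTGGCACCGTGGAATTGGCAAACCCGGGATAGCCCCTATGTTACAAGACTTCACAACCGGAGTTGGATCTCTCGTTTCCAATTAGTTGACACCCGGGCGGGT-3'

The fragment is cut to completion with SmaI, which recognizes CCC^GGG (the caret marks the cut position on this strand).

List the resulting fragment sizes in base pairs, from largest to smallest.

SmaI sites (CCCGGG) start at positions 93, 124, 193.
SmaI cuts after base 3 of each site, so after positions 95, 126, 195.
Linear molecule, 3 cuts → 4 fragments:
  1–95 → 95 bp
  96–126 → 31 bp
  127–195 → 69 bp
  196–203 → 8 bp
Sorted largest to smallest: 95, 69, 31, 8 bp.

95, 69, 31, 8 bp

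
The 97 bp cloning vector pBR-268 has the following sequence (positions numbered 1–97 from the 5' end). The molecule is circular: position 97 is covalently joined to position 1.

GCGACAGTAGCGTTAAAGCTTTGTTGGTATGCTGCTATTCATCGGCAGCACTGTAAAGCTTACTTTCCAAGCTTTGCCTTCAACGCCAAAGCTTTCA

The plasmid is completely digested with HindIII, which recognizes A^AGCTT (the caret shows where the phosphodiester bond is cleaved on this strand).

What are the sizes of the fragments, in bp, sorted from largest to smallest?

HindIII sites (AAGCTT) start at positions 16, 56, 69, 89.
HindIII cuts after the first base of each site, so after positions 16, 56, 69, 89.
Circular molecule, 4 cuts → 4 fragments:
  17–56 → 40 bp
  57–69 → 13 bp
  70–89 → 20 bp
  90–97 then 1–16 → 8 + 16 = 24 bp
Sorted largest to smallest: 40, 24, 20, 13 bp.

40, 24, 20, 13 bp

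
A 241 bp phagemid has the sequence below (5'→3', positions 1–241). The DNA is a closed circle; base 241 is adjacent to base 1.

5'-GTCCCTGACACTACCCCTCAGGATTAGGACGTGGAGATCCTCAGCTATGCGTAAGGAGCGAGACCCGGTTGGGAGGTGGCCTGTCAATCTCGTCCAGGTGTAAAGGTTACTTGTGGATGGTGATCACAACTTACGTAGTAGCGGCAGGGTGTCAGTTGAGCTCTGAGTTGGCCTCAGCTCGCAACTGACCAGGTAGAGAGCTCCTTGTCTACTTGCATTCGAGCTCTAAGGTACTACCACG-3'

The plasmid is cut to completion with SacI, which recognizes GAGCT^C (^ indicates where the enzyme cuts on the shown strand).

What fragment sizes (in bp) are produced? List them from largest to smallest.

SacI sites (GAGCTC) start at positions 158, 198, 221.
SacI cuts after base 5 of each site (before the last base), so after positions 162, 202, 225.
Circular molecule, 3 cuts → 3 fragments:
  163–202 → 40 bp
  203–225 → 23 bp
  226–241 then 1–162 → 16 + 162 = 178 bp
Sorted largest to smallest: 178, 40, 23 bp.

178, 40, 23 bp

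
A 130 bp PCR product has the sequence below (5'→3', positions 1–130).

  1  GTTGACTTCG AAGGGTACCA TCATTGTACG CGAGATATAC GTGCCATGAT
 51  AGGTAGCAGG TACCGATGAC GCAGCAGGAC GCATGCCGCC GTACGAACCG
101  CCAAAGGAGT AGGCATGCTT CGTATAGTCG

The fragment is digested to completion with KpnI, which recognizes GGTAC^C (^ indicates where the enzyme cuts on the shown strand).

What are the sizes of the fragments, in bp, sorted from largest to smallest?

KpnI sites (GGTACC) start at positions 14, 59.
KpnI cuts after base 5 of each site (before the last base), so after positions 18, 63.
Linear molecule, 2 cuts → 3 fragments:
  1–18 → 18 bp
  19–63 → 45 bp
  64–130 → 67 bp
Sorted largest to smallest: 67, 45, 18 bp.

67, 45, 18 bp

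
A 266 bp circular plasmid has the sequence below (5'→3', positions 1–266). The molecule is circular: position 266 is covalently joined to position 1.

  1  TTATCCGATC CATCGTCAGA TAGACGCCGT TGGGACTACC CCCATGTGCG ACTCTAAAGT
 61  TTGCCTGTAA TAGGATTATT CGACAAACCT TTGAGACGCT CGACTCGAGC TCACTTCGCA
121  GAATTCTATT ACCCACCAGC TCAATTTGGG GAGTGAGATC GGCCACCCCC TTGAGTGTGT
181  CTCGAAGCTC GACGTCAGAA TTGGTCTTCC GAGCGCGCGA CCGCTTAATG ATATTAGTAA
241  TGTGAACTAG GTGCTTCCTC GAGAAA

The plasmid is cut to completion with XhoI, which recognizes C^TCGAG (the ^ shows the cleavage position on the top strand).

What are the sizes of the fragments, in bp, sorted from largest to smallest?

XhoI sites (CTCGAG) start at positions 104, 258.
XhoI cuts after the first base of each site, so after positions 104, 258.
Circular molecule, 2 cuts → 2 fragments:
  105–258 → 154 bp
  259–266 then 1–104 → 8 + 104 = 112 bp
Sorted largest to smallest: 154, 112 bp.

154, 112 bp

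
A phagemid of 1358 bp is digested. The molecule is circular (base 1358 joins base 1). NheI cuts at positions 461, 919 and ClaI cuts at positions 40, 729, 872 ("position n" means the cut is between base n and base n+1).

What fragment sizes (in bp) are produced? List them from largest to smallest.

479, 421, 268, 143, 47 bp

Combined cut positions (sorted): 40, 461, 729, 872, 919.
Circular molecule, 5 cuts → 5 fragments:
  461 − 40 = 421 bp
  729 − 461 = 268 bp
  872 − 729 = 143 bp
  919 − 872 = 47 bp
  wrap: 1358 − 919 + 40 = 479 bp
Sorted largest to smallest: 479, 421, 268, 143, 47 bp.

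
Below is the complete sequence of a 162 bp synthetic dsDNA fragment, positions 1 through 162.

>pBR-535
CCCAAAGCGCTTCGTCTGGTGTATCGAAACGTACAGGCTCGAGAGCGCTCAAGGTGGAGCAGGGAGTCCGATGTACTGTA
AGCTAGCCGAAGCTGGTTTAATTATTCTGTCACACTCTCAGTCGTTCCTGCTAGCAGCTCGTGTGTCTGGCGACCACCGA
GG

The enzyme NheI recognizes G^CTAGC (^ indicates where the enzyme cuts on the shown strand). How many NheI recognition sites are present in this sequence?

GCTAGC occurs starting at positions 82, 130.
NheI cuts at 2 sites.

2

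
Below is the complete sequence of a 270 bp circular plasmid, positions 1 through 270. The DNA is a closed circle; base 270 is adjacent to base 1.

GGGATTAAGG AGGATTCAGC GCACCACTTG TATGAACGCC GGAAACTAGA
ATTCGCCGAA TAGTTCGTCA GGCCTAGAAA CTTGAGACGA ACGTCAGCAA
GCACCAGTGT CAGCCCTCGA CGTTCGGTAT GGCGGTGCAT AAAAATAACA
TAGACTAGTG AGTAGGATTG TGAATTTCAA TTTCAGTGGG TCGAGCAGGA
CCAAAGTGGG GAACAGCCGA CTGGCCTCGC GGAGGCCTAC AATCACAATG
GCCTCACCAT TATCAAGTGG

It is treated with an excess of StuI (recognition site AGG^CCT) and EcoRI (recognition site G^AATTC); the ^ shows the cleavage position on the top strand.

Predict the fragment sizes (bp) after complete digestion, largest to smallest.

StuI sites (AGGCCT) start at positions 70, 233.
StuI cuts after base 3 of each site, so after positions 72, 235.
The EcoRI site (GAATTC) starts at position 49.
EcoRI cuts after the first base of each site, so after position 49.
Combined cut positions: 49, 72, 235.
Circular molecule, 3 cuts → 3 fragments:
  50–72 → 23 bp
  73–235 → 163 bp
  236–270 then 1–49 → 35 + 49 = 84 bp
Sorted largest to smallest: 163, 84, 23 bp.

163, 84, 23 bp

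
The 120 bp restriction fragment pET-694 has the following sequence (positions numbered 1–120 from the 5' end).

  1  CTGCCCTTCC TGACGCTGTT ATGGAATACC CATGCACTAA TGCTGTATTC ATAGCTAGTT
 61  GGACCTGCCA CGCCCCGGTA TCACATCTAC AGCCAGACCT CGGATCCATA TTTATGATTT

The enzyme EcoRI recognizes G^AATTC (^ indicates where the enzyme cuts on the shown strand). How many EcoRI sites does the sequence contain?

No occurrence of GAATTC is present in the sequence.
EcoRI does not cut: 0 sites.

0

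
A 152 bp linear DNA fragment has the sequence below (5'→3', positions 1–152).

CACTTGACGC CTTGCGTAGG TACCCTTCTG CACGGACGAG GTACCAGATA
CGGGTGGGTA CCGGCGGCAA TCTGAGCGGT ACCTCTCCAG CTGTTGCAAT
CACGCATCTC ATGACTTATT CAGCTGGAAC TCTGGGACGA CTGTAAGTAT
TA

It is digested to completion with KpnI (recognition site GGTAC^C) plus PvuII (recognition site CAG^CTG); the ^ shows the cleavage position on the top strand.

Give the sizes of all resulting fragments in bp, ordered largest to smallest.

KpnI sites (GGTACC) start at positions 19, 40, 57, 78.
KpnI cuts after base 5 of each site (before the last base), so after positions 23, 44, 61, 82.
PvuII sites (CAGCTG) start at positions 88, 121.
PvuII cuts after base 3 of each site, so after positions 90, 123.
Combined cut positions: 23, 44, 61, 82, 90, 123.
Linear molecule, 6 cuts → 7 fragments:
  1–23 → 23 bp
  24–44 → 21 bp
  45–61 → 17 bp
  62–82 → 21 bp
  83–90 → 8 bp
  91–123 → 33 bp
  124–152 → 29 bp
Sorted largest to smallest: 33, 29, 23, 21, 21, 17, 8 bp.

33, 29, 23, 21, 21, 17, 8 bp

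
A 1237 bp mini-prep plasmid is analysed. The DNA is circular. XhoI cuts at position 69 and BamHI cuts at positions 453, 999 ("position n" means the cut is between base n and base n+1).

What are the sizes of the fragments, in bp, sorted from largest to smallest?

546, 384, 307 bp

Combined cut positions (sorted): 69, 453, 999.
Circular molecule, 3 cuts → 3 fragments:
  453 − 69 = 384 bp
  999 − 453 = 546 bp
  wrap: 1237 − 999 + 69 = 307 bp
Sorted largest to smallest: 546, 384, 307 bp.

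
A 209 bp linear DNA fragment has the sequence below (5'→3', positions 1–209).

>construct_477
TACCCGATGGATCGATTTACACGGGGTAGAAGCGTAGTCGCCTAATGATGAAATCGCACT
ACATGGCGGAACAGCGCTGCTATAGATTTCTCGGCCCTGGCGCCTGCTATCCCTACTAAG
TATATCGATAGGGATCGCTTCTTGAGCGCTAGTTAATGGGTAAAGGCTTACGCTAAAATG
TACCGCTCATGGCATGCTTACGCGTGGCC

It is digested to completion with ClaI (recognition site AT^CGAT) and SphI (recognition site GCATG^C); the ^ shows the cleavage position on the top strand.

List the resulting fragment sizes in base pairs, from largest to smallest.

113, 71, 13, 12 bp

ClaI sites (ATCGAT) start at positions 11, 124.
ClaI cuts after base 2 of each site, so after positions 12, 125.
The SphI site (GCATGC) starts at position 192.
SphI cuts after base 5 of each site (before the last base), so after position 196.
Combined cut positions: 12, 125, 196.
Linear molecule, 3 cuts → 4 fragments:
  1–12 → 12 bp
  13–125 → 113 bp
  126–196 → 71 bp
  197–209 → 13 bp
Sorted largest to smallest: 113, 71, 13, 12 bp.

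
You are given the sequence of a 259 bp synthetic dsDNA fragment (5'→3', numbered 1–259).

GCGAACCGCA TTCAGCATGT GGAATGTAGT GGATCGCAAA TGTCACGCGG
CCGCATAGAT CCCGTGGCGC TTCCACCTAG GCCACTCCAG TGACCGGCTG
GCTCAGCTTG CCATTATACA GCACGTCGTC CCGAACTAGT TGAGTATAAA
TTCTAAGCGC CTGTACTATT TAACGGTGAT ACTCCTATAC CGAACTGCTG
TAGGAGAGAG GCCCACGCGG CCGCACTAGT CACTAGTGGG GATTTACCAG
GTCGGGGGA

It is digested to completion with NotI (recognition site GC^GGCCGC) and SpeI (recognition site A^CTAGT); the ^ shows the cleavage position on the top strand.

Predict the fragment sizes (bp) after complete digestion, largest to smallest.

87, 83, 48, 27, 7, 7 bp

NotI sites (GCGGCCGC) start at positions 47, 217.
NotI cuts after base 2 of each site, so after positions 48, 218.
SpeI sites (ACTAGT) start at positions 135, 225, 232.
SpeI cuts after the first base of each site, so after positions 135, 225, 232.
Combined cut positions: 48, 135, 218, 225, 232.
Linear molecule, 5 cuts → 6 fragments:
  1–48 → 48 bp
  49–135 → 87 bp
  136–218 → 83 bp
  219–225 → 7 bp
  226–232 → 7 bp
  233–259 → 27 bp
Sorted largest to smallest: 87, 83, 48, 27, 7, 7 bp.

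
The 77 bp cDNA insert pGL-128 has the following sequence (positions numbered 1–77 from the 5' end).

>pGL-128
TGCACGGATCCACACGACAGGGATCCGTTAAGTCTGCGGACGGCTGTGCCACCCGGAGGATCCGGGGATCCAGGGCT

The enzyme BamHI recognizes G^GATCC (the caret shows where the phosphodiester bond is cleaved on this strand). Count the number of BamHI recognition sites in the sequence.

4

GGATCC occurs starting at positions 6, 21, 58, 66.
BamHI cuts at 4 sites.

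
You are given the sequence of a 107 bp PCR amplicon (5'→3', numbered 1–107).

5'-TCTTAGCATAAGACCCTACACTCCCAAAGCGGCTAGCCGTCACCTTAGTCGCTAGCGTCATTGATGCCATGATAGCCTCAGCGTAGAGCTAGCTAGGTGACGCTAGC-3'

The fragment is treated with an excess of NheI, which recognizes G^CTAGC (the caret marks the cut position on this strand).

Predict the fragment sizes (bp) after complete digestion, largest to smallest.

NheI sites (GCTAGC) start at positions 32, 51, 88, 102.
NheI cuts after the first base of each site, so after positions 32, 51, 88, 102.
Linear molecule, 4 cuts → 5 fragments:
  1–32 → 32 bp
  33–51 → 19 bp
  52–88 → 37 bp
  89–102 → 14 bp
  103–107 → 5 bp
Sorted largest to smallest: 37, 32, 19, 14, 5 bp.

37, 32, 19, 14, 5 bp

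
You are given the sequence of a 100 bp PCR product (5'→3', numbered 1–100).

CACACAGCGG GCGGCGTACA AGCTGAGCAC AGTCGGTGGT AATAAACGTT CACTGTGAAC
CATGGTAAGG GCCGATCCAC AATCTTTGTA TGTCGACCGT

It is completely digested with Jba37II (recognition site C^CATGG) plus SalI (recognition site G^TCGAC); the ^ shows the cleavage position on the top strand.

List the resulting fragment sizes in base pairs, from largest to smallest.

The Jba37II site (CCATGG) starts at position 60.
Jba37II cuts after the first base of each site, so after position 60.
The SalI site (GTCGAC) starts at position 92.
SalI cuts after the first base of each site, so after position 92.
Combined cut positions: 60, 92.
Linear molecule, 2 cuts → 3 fragments:
  1–60 → 60 bp
  61–92 → 32 bp
  93–100 → 8 bp
Sorted largest to smallest: 60, 32, 8 bp.

60, 32, 8 bp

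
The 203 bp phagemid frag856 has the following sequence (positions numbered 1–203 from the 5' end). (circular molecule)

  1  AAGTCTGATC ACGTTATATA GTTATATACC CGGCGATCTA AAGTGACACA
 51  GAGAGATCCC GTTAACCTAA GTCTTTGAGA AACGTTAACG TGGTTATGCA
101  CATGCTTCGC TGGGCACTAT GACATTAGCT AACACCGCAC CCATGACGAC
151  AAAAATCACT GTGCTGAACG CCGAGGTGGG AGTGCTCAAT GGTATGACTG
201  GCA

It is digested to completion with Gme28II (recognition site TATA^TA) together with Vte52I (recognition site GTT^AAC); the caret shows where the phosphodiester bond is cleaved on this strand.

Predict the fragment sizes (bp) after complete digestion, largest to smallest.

135, 37, 23, 8 bp

Gme28II sites (TATATA) start at positions 15, 23.
Gme28II cuts after base 4 of each site, so after positions 18, 26.
Vte52I sites (GTTAAC) start at positions 61, 84.
Vte52I cuts after base 3 of each site, so after positions 63, 86.
Combined cut positions: 18, 26, 63, 86.
Circular molecule, 4 cuts → 4 fragments:
  19–26 → 8 bp
  27–63 → 37 bp
  64–86 → 23 bp
  87–203 then 1–18 → 117 + 18 = 135 bp
Sorted largest to smallest: 135, 37, 23, 8 bp.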